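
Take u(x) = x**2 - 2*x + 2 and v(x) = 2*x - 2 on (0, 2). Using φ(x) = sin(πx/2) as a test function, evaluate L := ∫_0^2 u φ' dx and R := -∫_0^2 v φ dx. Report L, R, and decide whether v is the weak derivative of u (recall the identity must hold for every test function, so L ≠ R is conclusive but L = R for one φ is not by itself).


LHS = 0, RHS = 0. Yes, v = u' weakly.

u(x) = x**2 - 2*x + 2, classical derivative u'(x) = 2*x - 2.
φ(x) = sin(πx/2), so φ'(x) = π*cos(π*x/2)/2.
Note φ(0) = φ(2) = 0, so the boundary term u·φ vanishes.
LHS = ∫_0^2 u(x) φ'(x) dx = ∫_0^2 (π*x^2*cos(π*x/2)/2 - π*x*cos(π*x/2) + π*cos(π*x/2)) dx. Term by term:
  ∫_0^2 π*cos(π*x/2) dx = 0;  ∫_0^2 π*x^2*cos(π*x/2)/2 dx = -8/π;  ∫_0^2 -π*x*cos(π*x/2) dx = 8/π.
Sum: 0 − 8/π + 8/π = 0.
So LHS = 0.
∫_0^2 v(x) φ(x) dx = ∫_0^2 (2*x*sin(π*x/2) - 2*sin(π*x/2)) dx. Term by term:
  ∫_0^2 -2*sin(π*x/2) dx = -8/π;  ∫_0^2 2*x*sin(π*x/2) dx = 8/π.
Sum: -8/π + 8/π = 0.
So RHS = -∫_0^2 v(x) φ(x) dx = 0.
LHS = RHS, so the identity holds for this test φ.
Moreover u is smooth here and v(x) = u'(x) = 2*x - 2 pointwise, so the identity holds for every test function. Hence v is the weak derivative of u.


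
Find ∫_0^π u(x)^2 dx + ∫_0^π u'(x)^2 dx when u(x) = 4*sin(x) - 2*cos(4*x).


||u||_{H^1(0,π)}^2 = 544/15 + 50*π

u'(x) = 8*sin(4*x) + 4*cos(x).
Expand u² and (u')² and integrate term by term on (0, π), using: for integers n ≥ 1, ∫_0^π sin²(nx) dx = ∫_0^π cos²(nx) dx = π/2; for n ≠ n', ∫_0^π sin(nx)sin(n'x) dx = ∫_0^π cos(nx)cos(n'x) dx = 0; and by product-to-sum, ∫_0^π sin(nx)cos(n'x) dx = ½∫_0^π [sin((n+n')x) + sin((n−n')x)] dx, which is 0 when n+n' is even and 2n/(n²−n'²) when n+n' is odd (it need not vanish on (0, π)).
  u² squared terms: (-2)²·∫cos(4x)² dx = 4·π/2 = 2*π;  (4)²·∫sin(x)² dx = 16·π/2 = 8*π.
  u² cross terms: 2·(-2)·(4)·∫cos(4x)·sin(x) dx = -16·(-2/15) = 32/15.
  So ∫_0^π u² dx = 2*π + 8*π + 32/15 = 32/15 + 10*π.
  (u')² squared terms: (4)²·∫cos(x)² dx = 16·π/2 = 8*π;  (8)²·∫sin(4x)² dx = 64·π/2 = 32*π.
  (u')² cross terms: 2·(4)·(8)·∫cos(x)·sin(4x) dx = 64·(8/15) = 512/15.
  So ∫_0^π (u')² dx = 8*π + 32*π + 512/15 = 512/15 + 40*π.
||u||_{H^1}^2 = (32/15 + 10*π) + (512/15 + 40*π) = 544/15 + 50*π.


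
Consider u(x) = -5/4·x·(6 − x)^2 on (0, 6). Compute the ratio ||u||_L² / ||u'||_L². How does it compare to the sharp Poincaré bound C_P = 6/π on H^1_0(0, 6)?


||u||_L² / ||u'||_L² = 3*sqrt(14)/7 < C_P = 6/π.

u(x) = -5/4·x·(6 − x)^2, so u'(x) = 15*(2 - x)*(x - 6)/4.
u(x) = -5/4·x·(6 − x)^2 vanishes at x = 0 and x = 6, so u ∈ H^1_0(0, 6). Differentiate via the product rule and integrate the resulting polynomials term by term.
  ∫_0^6 u² dx = ∫_0^6 (25*x^6/16 - 75*x^5/2 + 675*x^4/2 - 1350*x^3 + 2025*x^2) dx. Term by term:
    ∫_0^6 25*x^6/16 dx = 437400/7;  ∫_0^6 -75*x^5/2 dx = -291600;  ∫_0^6 675*x^4/2 dx = 524880;
    ∫_0^6 -1350*x^3 dx = -437400;  ∫_0^6 2025*x^2 dx = 145800.
  Sum: 437400/7 − 291600 + 524880 − 437400 + 145800 = 29160/7.
  ∫_0^6 (u')² dx = ∫_0^6 (225*x^4/16 - 225*x^3 + 2475*x^2/2 - 2700*x + 2025) dx. Term by term:
    ∫_0^6 225*x^4/16 dx = 21870;  ∫_0^6 -225*x^3 dx = -72900;  ∫_0^6 2475*x^2/2 dx = 89100;
    ∫_0^6 -2700*x dx = -48600;  ∫_0^6 2025 dx = 12150.
  Sum: 21870 − 72900 + 89100 − 48600 + 12150 = 1620.
∫_0^6 u² dx = 29160/7, so ||u||_L² = 54*sqrt(70)/7.
∫_0^6 (u')² dx = 1620, so ||u'||_L² = 18*sqrt(5).
Ratio ||u||_L² / ||u'||_L² = 3*sqrt(14)/7.
Sharp Poincaré constant on H^1_0(0, 6) is C_P = L/π = 6/π, achieved by sin(π/6·x).
A polynomial bump cannot attain the sharp Poincaré constant (only the first sine eigenfunction does), so the ratio is strictly less than C_P, consistent with ||u||_L² ≤ C_P ||u'||_L².


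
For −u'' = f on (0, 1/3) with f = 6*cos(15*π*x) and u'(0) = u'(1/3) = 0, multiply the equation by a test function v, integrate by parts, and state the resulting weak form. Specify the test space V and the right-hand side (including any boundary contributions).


V = H^1(0, 1/3) (no boundary constraint on v; u is determined up to an additive constant); weak form: ∫_0^1/3 u'v' dx = ∫_0^1/3 (6*cos(15*π*x)) v dx for all v ∈ V.

Multiply both sides by a test function v and integrate from 0 to 1/3:
  ∫_0^1/3 −u''(x) v(x) dx = ∫_0^1/3 f(x) v(x) dx.
Integrate the LHS by parts once:
  ∫_0^1/3 −u'' v dx = −[u'(x) v(x)]_0^1/3 + ∫_0^1/3 u'(x) v'(x) dx.
Thus ∫_0^1/3 u'(x) v'(x) dx = ∫_0^1/3 f(x) v(x) dx + [u'(x) v(x)]_0^1/3.
Choose V so that boundary terms are either known or forced to vanish.
u has homogeneous Neumann: u'(0) = u'(1/3) = 0. So [u' v]_0^1/3 = 0·v(1/3) − 0·v(0) = 0 for any v; take V = H^1(0, 1/3).
Weak formulation: find u (satisfying any essential BC) such that ∫_0^1/3 u'(x) v'(x) dx = ∫_0^1/3 f v dx for all v ∈ V (homogeneous Neumann, so boundary terms vanish).
Substituting f(x) = 6*cos(15*π*x), the right-hand side is ∫_0^1/3 (6*cos(15*π*x)) v dx.
Compatibility check (pure Neumann): taking v ≡ 1 ∈ V gives 0 = ∫_0^1/3 f dx + (0) − (0), i.e. ∫_0^1/3 f dx must equal u'(0) − u'(1/3) = 0. Indeed ∫_0^1/3 (6*cos(15*π*x)) dx = 0, so the data are compatible. The solution is then unique only up to an additive constant (fix it e.g. by requiring ∫_0^1/3 u dx = 0).


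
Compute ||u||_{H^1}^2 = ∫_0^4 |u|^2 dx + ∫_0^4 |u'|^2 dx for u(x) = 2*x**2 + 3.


||u||_{H^1}^2 = 21788/15

The H^1 norm (squared) on an interval (0, L) is
  ||u||_{H^1}^2 = ∫_0^L u(x)^2 dx + ∫_0^L u'(x)^2 dx.
Compute u'(x) = 4*x.
Then u(x)^2 = 4*x**4 + 12*x**2 + 9 and u'(x)^2 = 16*x**2.
Integrate each monomial from 0 to 4 using ∫_0^4 c·x^n dx = c·4^(n+1)/(n+1):
  ∫_0^4 u(x)^2 dx = ∫_0^4 (4*x^4 + 12*x^2 + 9) dx. Term by term:
    ∫_0^4 4*x^4 dx = 4096/5;  ∫_0^4 12*x^2 dx = 256;  ∫_0^4 9 dx = 36.
  Sum: 4096/5 + 256 + 36 = 5556/5.
  ∫_0^4 u'(x)^2 dx = ∫_0^4 (16*x^2) dx. Term by term:
    ∫_0^4 16*x^2 dx = 1024/3.
Adding: ||u||_{H^1}^2 = 5556/5 + 1024/3 = 21788/15.


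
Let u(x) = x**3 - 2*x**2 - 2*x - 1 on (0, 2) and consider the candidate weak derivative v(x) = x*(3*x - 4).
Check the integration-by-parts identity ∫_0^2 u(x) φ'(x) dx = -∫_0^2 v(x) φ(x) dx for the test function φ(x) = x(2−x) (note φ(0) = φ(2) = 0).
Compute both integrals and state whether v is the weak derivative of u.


LHS = 16/5, RHS = 8/15. No, v is not the weak derivative of u.

u(x) = x**3 - 2*x**2 - 2*x - 1, classical derivative u'(x) = 3*x**2 - 4*x - 2.
φ(x) = x(2−x), so φ'(x) = 2 - 2*x.
Note φ(0) = φ(2) = 0, so the boundary term u·φ vanishes.
LHS = ∫_0^2 u(x) φ'(x) dx = ∫_0^2 (-2*x^4 + 6*x^3 - 2*x - 2) dx. Term by term:
  ∫_0^2 -2*x^4 dx = -64/5;  ∫_0^2 6*x^3 dx = 24;  ∫_0^2 -2*x dx = -4;
  ∫_0^2 -2 dx = -4.
Sum: -64/5 + 24 − 4 − 4 = 16/5.
So LHS = 16/5.
∫_0^2 v(x) φ(x) dx = ∫_0^2 (-3*x^4 + 10*x^3 - 8*x^2) dx. Term by term:
  ∫_0^2 -3*x^4 dx = -96/5;  ∫_0^2 10*x^3 dx = 40;  ∫_0^2 -8*x^2 dx = -64/3.
Sum: -96/5 + 40 − 64/3 = -8/15.
So RHS = -∫_0^2 v(x) φ(x) dx = 8/15.
LHS − RHS = 8/3 ≠ 0, so the identity fails.
(For a valid weak derivative the identity must hold for EVERY test function, in particular this one. The failure shows v is NOT the weak derivative of u.)
Correct weak derivative would be u'(x) = 3*x**2 - 4*x - 2.


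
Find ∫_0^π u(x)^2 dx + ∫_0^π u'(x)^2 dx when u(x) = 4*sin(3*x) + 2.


||u||_{H^1(0,π)}^2 = 32/3 + 84*π

u'(x) = 12*cos(3*x).
Expand u² and (u')² and integrate term by term on (0, π), using: for integers n ≥ 1, ∫_0^π sin²(nx) dx = ∫_0^π cos²(nx) dx = π/2; for n ≠ n', ∫_0^π sin(nx)sin(n'x) dx = ∫_0^π cos(nx)cos(n'x) dx = 0; and by product-to-sum, ∫_0^π sin(nx)cos(n'x) dx = ½∫_0^π [sin((n+n')x) + sin((n−n')x)] dx, which is 0 when n+n' is even and 2n/(n²−n'²) when n+n' is odd (it need not vanish on (0, π)). For the constant mode: ∫_0^π 1 dx = π, ∫_0^π cos(nx) dx = 0, ∫_0^π sin(nx) dx = (1−(−1)^n)/n.
  u² squared terms: (2)²·∫1 dx = 4·π = 4*π;  (4)²·∫sin(3x)² dx = 16·π/2 = 8*π.
  u² cross terms: 2·(2)·(4)·∫1·sin(3x) dx = 16·(2/3) = 32/3.
  So ∫_0^π u² dx = 4*π + 8*π + 32/3 = 32/3 + 12*π.
  (u')² squared terms: (12)²·∫cos(3x)² dx = 144·π/2 = 72*π.
  So ∫_0^π (u')² dx = 72*π.
||u||_{H^1}^2 = (32/3 + 12*π) + (72*π) = 32/3 + 84*π.


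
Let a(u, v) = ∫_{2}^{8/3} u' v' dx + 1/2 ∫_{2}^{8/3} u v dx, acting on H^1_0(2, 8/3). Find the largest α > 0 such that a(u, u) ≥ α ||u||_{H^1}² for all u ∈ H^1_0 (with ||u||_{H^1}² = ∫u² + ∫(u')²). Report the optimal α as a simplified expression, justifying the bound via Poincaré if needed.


α = (2 + 9*π^2)/(4 + 9*π^2)

Coercivity of a(·,·) on H^1_0(2, 8/3) means a(u, u) ≥ α ||u||_{H^1}² for every u ∈ H^1_0.
The interval has length L = 2/3, and Poincaré/coercivity depend only on L. Here a(u, u) = ∫(u')² + (1/2)·∫u².
Here 0 < c = 1/2 < 1. The condition a(u,u) ≥ α||u||_{H^1}² reads (1−α)∫(u')² ≥ (α−c)∫u². Any admissible α is ≤ 1 (rapidly oscillating u have ∫u²/∫(u')² → 0), and α = 1 would force 0 ≥ (1−c)∫u², impossible since c < 1; so 1−α > 0. By the sharp Poincaré inequality on H^1_0 of an interval of length L, ∫(u')² ≥ (π/L)²∫u² with equality for the first sine mode sin(π(x−x₀)/L) (x₀ the left endpoint), so the inequality holds for all u iff (1−α)(π/L)² ≥ α − c, i.e. α ≤ ((π/L)² + c)/((π/L)² + 1) = (1 + c(L/π)²)/(1 + (L/π)²). With (π/L)² = 9*π^2/4 and c = 1/2, the largest admissible constant is α = ((π/L)² + c)/((π/L)² + 1).
Simplifying, α = (2 + 9*π^2)/(4 + 9*π^2).


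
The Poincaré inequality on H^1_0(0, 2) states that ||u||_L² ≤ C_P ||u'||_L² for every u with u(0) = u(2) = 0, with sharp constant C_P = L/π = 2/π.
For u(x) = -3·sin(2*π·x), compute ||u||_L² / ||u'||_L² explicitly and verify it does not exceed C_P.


||u||_L² / ||u'||_L² = 1/(2*π) < C_P = 2/π.

u(x) = -3·sin(2*π·x), so u'(x) = -6*π*cos(2*π*x).
Writing u(x) = A·sin(kπx/L) with A = -3 and k = 4, use ∫_0^L sin²(kπx/L) dx = L/2 and ∫_0^L cos²(kπx/L) dx = L/2.
u² = 9·sin²(2*π·x) and (u')² = 36*π^2·cos²(2*π·x), and each of sin², cos² integrates to L/2 = 1 over (0, 2).
∫_0^2 u² dx = 9, so ||u||_L² = 3.
∫_0^2 (u')² dx = 36*π^2, so ||u'||_L² = 6*π.
Ratio ||u||_L² / ||u'||_L² = 1/(2*π).
Sharp Poincaré constant on H^1_0(0, 2) is C_P = L/π = 2/π, achieved by sin(π/2·x).
This is the k = 4 harmonic; the ratio L/(kπ) is strictly less than C_P = L/π, consistent with the sharp inequality ||u||_L² ≤ C_P ||u'||_L².


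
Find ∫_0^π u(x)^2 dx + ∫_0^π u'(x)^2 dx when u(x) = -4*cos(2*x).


||u||_{H^1(0,π)}^2 = 40*π

u'(x) = 8*sin(2*x).
Expand u² and (u')² and integrate term by term on (0, π), using: for integers n ≥ 1, ∫_0^π sin²(nx) dx = ∫_0^π cos²(nx) dx = π/2; for n ≠ n', ∫_0^π sin(nx)sin(n'x) dx = ∫_0^π cos(nx)cos(n'x) dx = 0; and by product-to-sum, ∫_0^π sin(nx)cos(n'x) dx = ½∫_0^π [sin((n+n')x) + sin((n−n')x)] dx, which is 0 when n+n' is even and 2n/(n²−n'²) when n+n' is odd (it need not vanish on (0, π)).
  u² squared terms: (-4)²·∫cos(2x)² dx = 16·π/2 = 8*π.
  So ∫_0^π u² dx = 8*π.
  (u')² squared terms: (8)²·∫sin(2x)² dx = 64·π/2 = 32*π.
  So ∫_0^π (u')² dx = 32*π.
||u||_{H^1}^2 = (8*π) + (32*π) = 40*π.


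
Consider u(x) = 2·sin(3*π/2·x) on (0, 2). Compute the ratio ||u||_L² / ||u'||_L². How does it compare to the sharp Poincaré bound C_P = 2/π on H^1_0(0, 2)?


||u||_L² / ||u'||_L² = 2/(3*π) < C_P = 2/π.

u(x) = 2·sin(3*π/2·x), so u'(x) = 3*π*cos(3*π*x/2).
Writing u(x) = A·sin(kπx/L) with A = 2 and k = 3, use ∫_0^L sin²(kπx/L) dx = L/2 and ∫_0^L cos²(kπx/L) dx = L/2.
u² = 4·sin²(3*π/2·x) and (u')² = 9*π^2·cos²(3*π/2·x), and each of sin², cos² integrates to L/2 = 1 over (0, 2).
∫_0^2 u² dx = 4, so ||u||_L² = 2.
∫_0^2 (u')² dx = 9*π^2, so ||u'||_L² = 3*π.
Ratio ||u||_L² / ||u'||_L² = 2/(3*π).
Sharp Poincaré constant on H^1_0(0, 2) is C_P = L/π = 2/π, achieved by sin(π/2·x).
This is the k = 3 harmonic; the ratio L/(kπ) is strictly less than C_P = L/π, consistent with the sharp inequality ||u||_L² ≤ C_P ||u'||_L².


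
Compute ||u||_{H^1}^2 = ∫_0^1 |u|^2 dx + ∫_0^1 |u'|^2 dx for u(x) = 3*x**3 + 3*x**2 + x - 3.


||u||_{H^1}^2 = 7646/105

The H^1 norm (squared) on an interval (0, L) is
  ||u||_{H^1}^2 = ∫_0^L u(x)^2 dx + ∫_0^L u'(x)^2 dx.
Compute u'(x) = 9*x**2 + 6*x + 1.
Then u(x)^2 = 9*x**6 + 18*x**5 + 15*x**4 - 12*x**3 - 17*x**2 - 6*x + 9 and u'(x)^2 = 81*x**4 + 108*x**3 + 54*x**2 + 12*x + 1.
Integrate each monomial from 0 to 1 using ∫_0^1 c·x^n dx = c·1^(n+1)/(n+1):
  ∫_0^1 u(x)^2 dx = ∫_0^1 (9*x^6 + 18*x^5 + 15*x^4 - 12*x^3 - 17*x^2 - 6*x + 9) dx. Term by term:
    ∫_0^1 9*x^6 dx = 9/7;  ∫_0^1 18*x^5 dx = 3;  ∫_0^1 15*x^4 dx = 3;
    ∫_0^1 -12*x^3 dx = -3;  ∫_0^1 -17*x^2 dx = -17/3;  ∫_0^1 -6*x dx = -3;
    ∫_0^1 9 dx = 9.
  Sum: 9/7 + 3 + 3 − 3 − 17/3 − 3 + 9 = 97/21.
  ∫_0^1 u'(x)^2 dx = ∫_0^1 (81*x^4 + 108*x^3 + 54*x^2 + 12*x + 1) dx. Term by term:
    ∫_0^1 81*x^4 dx = 81/5;  ∫_0^1 108*x^3 dx = 27;  ∫_0^1 54*x^2 dx = 18;
    ∫_0^1 12*x dx = 6;  ∫_0^1 1 dx = 1.
  Sum: 81/5 + 27 + 18 + 6 + 1 = 341/5.
Adding: ||u||_{H^1}^2 = 97/21 + 341/5 = 7646/105.


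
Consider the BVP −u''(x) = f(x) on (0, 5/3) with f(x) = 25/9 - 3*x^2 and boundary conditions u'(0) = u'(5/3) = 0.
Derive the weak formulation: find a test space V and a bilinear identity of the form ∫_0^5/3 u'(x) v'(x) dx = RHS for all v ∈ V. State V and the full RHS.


V = H^1(0, 5/3) (no boundary constraint on v; u is determined up to an additive constant); weak form: ∫_0^5/3 u'v' dx = ∫_0^5/3 (25/9 - 3*x^2) v dx for all v ∈ V.

Multiply both sides by a test function v and integrate from 0 to 5/3:
  ∫_0^5/3 −u''(x) v(x) dx = ∫_0^5/3 f(x) v(x) dx.
Integrate the LHS by parts once:
  ∫_0^5/3 −u'' v dx = −[u'(x) v(x)]_0^5/3 + ∫_0^5/3 u'(x) v'(x) dx.
Thus ∫_0^5/3 u'(x) v'(x) dx = ∫_0^5/3 f(x) v(x) dx + [u'(x) v(x)]_0^5/3.
Choose V so that boundary terms are either known or forced to vanish.
u has homogeneous Neumann: u'(0) = u'(5/3) = 0. So [u' v]_0^5/3 = 0·v(5/3) − 0·v(0) = 0 for any v; take V = H^1(0, 5/3).
Weak formulation: find u (satisfying any essential BC) such that ∫_0^5/3 u'(x) v'(x) dx = ∫_0^5/3 f v dx for all v ∈ V (homogeneous Neumann, so boundary terms vanish).
Substituting f(x) = 25/9 - 3*x^2, the right-hand side is ∫_0^5/3 (25/9 - 3*x^2) v dx.
Compatibility check (pure Neumann): taking v ≡ 1 ∈ V gives 0 = ∫_0^5/3 f dx + (0) − (0), i.e. ∫_0^5/3 f dx must equal u'(0) − u'(5/3) = 0. Indeed ∫_0^5/3 (25/9 - 3*x^2) dx = 0, so the data are compatible. The solution is then unique only up to an additive constant (fix it e.g. by requiring ∫_0^5/3 u dx = 0).


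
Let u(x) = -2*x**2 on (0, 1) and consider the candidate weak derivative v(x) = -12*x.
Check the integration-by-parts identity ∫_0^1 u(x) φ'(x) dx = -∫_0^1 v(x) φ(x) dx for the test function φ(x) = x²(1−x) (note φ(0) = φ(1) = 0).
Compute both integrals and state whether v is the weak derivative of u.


LHS = 1/5, RHS = 3/5. No, v is not the weak derivative of u.

u(x) = -2*x**2, classical derivative u'(x) = -4*x.
φ(x) = x²(1−x), so φ'(x) = x*(2 - 3*x).
Note φ(0) = φ(1) = 0, so the boundary term u·φ vanishes.
LHS = ∫_0^1 u(x) φ'(x) dx = ∫_0^1 (6*x^4 - 4*x^3) dx. Term by term:
  ∫_0^1 6*x^4 dx = 6/5;  ∫_0^1 -4*x^3 dx = -1.
Sum: 6/5 − 1 = 1/5.
So LHS = 1/5.
∫_0^1 v(x) φ(x) dx = ∫_0^1 (12*x^4 - 12*x^3) dx. Term by term:
  ∫_0^1 12*x^4 dx = 12/5;  ∫_0^1 -12*x^3 dx = -3.
Sum: 12/5 − 3 = -3/5.
So RHS = -∫_0^1 v(x) φ(x) dx = 3/5.
LHS − RHS = -2/5 ≠ 0, so the identity fails.
(For a valid weak derivative the identity must hold for EVERY test function, in particular this one. The failure shows v is NOT the weak derivative of u.)
Correct weak derivative would be u'(x) = -4*x.


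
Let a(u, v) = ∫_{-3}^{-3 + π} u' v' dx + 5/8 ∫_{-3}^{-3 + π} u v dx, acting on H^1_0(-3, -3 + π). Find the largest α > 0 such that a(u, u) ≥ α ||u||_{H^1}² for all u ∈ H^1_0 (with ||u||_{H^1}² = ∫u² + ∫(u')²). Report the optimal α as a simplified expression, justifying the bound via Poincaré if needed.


α = 13/16

Coercivity of a(·,·) on H^1_0(-3, -3 + π) means a(u, u) ≥ α ||u||_{H^1}² for every u ∈ H^1_0.
The interval has length L = π, and Poincaré/coercivity depend only on L. Here a(u, u) = ∫(u')² + (5/8)·∫u².
Here 0 < c = 5/8 < 1. The condition a(u,u) ≥ α||u||_{H^1}² reads (1−α)∫(u')² ≥ (α−c)∫u². Any admissible α is ≤ 1 (rapidly oscillating u have ∫u²/∫(u')² → 0), and α = 1 would force 0 ≥ (1−c)∫u², impossible since c < 1; so 1−α > 0. By the sharp Poincaré inequality on H^1_0 of an interval of length L, ∫(u')² ≥ (π/L)²∫u² with equality for the first sine mode sin(π(x−x₀)/L) (x₀ the left endpoint), so the inequality holds for all u iff (1−α)(π/L)² ≥ α − c, i.e. α ≤ ((π/L)² + c)/((π/L)² + 1) = (1 + c(L/π)²)/(1 + (L/π)²). With (π/L)² = 1 and c = 5/8, the largest admissible constant is α = ((π/L)² + c)/((π/L)² + 1).
Simplifying, α = 13/16.


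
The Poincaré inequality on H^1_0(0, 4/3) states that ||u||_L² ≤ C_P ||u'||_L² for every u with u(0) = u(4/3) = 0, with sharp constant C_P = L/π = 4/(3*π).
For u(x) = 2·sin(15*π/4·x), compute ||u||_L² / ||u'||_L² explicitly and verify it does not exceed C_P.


||u||_L² / ||u'||_L² = 4/(15*π) < C_P = 4/(3*π).

u(x) = 2·sin(15*π/4·x), so u'(x) = 15*π*cos(15*π*x/4)/2.
Writing u(x) = A·sin(kπx/L) with A = 2 and k = 5, use ∫_0^L sin²(kπx/L) dx = L/2 and ∫_0^L cos²(kπx/L) dx = L/2.
u² = 4·sin²(15*π/4·x) and (u')² = 225*π^2/4·cos²(15*π/4·x), and each of sin², cos² integrates to L/2 = 2/3 over (0, 4/3).
∫_0^4/3 u² dx = 8/3, so ||u||_L² = 2*sqrt(6)/3.
∫_0^4/3 (u')² dx = 75*π^2/2, so ||u'||_L² = 5*sqrt(6)*π/2.
Ratio ||u||_L² / ||u'||_L² = 4/(15*π).
Sharp Poincaré constant on H^1_0(0, 4/3) is C_P = L/π = 4/(3*π), achieved by sin(3*π/4·x).
This is the k = 5 harmonic; the ratio L/(kπ) is strictly less than C_P = L/π, consistent with the sharp inequality ||u||_L² ≤ C_P ||u'||_L².


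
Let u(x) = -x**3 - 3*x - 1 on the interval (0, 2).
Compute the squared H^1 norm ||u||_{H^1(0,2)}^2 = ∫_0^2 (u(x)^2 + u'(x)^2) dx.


||u||_{H^1}^2 = 1584/7

The H^1 norm (squared) on an interval (0, L) is
  ||u||_{H^1}^2 = ∫_0^L u(x)^2 dx + ∫_0^L u'(x)^2 dx.
Compute u'(x) = -3*x**2 - 3.
Then u(x)^2 = x**6 + 6*x**4 + 2*x**3 + 9*x**2 + 6*x + 1 and u'(x)^2 = 9*x**4 + 18*x**2 + 9.
Integrate each monomial from 0 to 2 using ∫_0^2 c·x^n dx = c·2^(n+1)/(n+1):
  ∫_0^2 u(x)^2 dx = ∫_0^2 (x^6 + 6*x^4 + 2*x^3 + 9*x^2 + 6*x + 1) dx. Term by term:
    ∫_0^2 x^6 dx = 128/7;  ∫_0^2 6*x^4 dx = 192/5;  ∫_0^2 2*x^3 dx = 8;
    ∫_0^2 9*x^2 dx = 24;  ∫_0^2 6*x dx = 12;  ∫_0^2 1 dx = 2.
  Sum: 128/7 + 192/5 + 8 + 24 + 12 + 2 = 3594/35.
  ∫_0^2 u'(x)^2 dx = ∫_0^2 (9*x^4 + 18*x^2 + 9) dx. Term by term:
    ∫_0^2 9*x^4 dx = 288/5;  ∫_0^2 18*x^2 dx = 48;  ∫_0^2 9 dx = 18.
  Sum: 288/5 + 48 + 18 = 618/5.
Adding: ||u||_{H^1}^2 = 3594/35 + 618/5 = 1584/7.


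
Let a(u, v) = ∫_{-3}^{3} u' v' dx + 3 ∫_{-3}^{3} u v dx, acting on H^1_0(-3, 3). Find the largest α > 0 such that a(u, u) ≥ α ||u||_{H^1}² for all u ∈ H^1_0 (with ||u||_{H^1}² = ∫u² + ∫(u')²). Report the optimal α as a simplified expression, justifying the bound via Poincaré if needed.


α = 1

Coercivity of a(·,·) on H^1_0(-3, 3) means a(u, u) ≥ α ||u||_{H^1}² for every u ∈ H^1_0.
The interval has length L = 6, and Poincaré/coercivity depend only on L. Here a(u, u) = ∫(u')² + (3)·∫u².
Here c = 3 ≥ 1, so a(u,u) = ∫(u')² + c∫u² ≥ ∫(u')² + ∫u² = ||u||_{H^1}², i.e. α = 1 works. No larger α is possible: a(u,u) ≥ α||u||_{H^1}² means (1−α)∫(u')² ≥ (α−c)∫u², and for the modes u_n = sin(nπ(x−x₀)/L) (x₀ the left endpoint) one has ∫u_n²/∫(u_n')² = (L/(nπ))² → 0, so a(u_n,u_n)/||u_n||_{H^1}² → 1. Hence the optimal constant is α = 1.
Therefore α = 1.


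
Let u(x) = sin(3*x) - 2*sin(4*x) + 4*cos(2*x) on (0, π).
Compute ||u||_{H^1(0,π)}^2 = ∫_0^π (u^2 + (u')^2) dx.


||u||_{H^1(0,π)}^2 = 48 + 79*π

u'(x) = -8*sin(2*x) + 3*cos(3*x) - 8*cos(4*x).
Expand u² and (u')² and integrate term by term on (0, π), using: for integers n ≥ 1, ∫_0^π sin²(nx) dx = ∫_0^π cos²(nx) dx = π/2; for n ≠ n', ∫_0^π sin(nx)sin(n'x) dx = ∫_0^π cos(nx)cos(n'x) dx = 0; and by product-to-sum, ∫_0^π sin(nx)cos(n'x) dx = ½∫_0^π [sin((n+n')x) + sin((n−n')x)] dx, which is 0 when n+n' is even and 2n/(n²−n'²) when n+n' is odd (it need not vanish on (0, π)).
  u² squared terms: (-2)²·∫sin(4x)² dx = 4·π/2 = 2*π;  (4)²·∫cos(2x)² dx = 16·π/2 = 8*π;  (1)²·∫sin(3x)² dx = 1·π/2 = π/2.
  u² cross terms: 2·(-2)·(4)·∫sin(4x)·cos(2x) dx = -16·(0) = 0;  2·(-2)·(1)·∫sin(4x)·sin(3x) dx = -4·(0) = 0;  2·(4)·(1)·∫cos(2x)·sin(3x) dx = 8·(6/5) = 48/5.
  So ∫_0^π u² dx = 2*π + 8*π + π/2 + 0 + 0 + 48/5 = 48/5 + 21*π/2.
  (u')² squared terms: (-8)²·∫cos(4x)² dx = 64·π/2 = 32*π;  (-8)²·∫sin(2x)² dx = 64·π/2 = 32*π;  (3)²·∫cos(3x)² dx = 9·π/2 = 9*π/2.
  (u')² cross terms: 2·(-8)·(-8)·∫cos(4x)·sin(2x) dx = 128·(0) = 0;  2·(-8)·(3)·∫cos(4x)·cos(3x) dx = -48·(0) = 0;  2·(-8)·(3)·∫sin(2x)·cos(3x) dx = -48·(-4/5) = 192/5.
  So ∫_0^π (u')² dx = 32*π + 32*π + 9*π/2 + 0 + 0 + 192/5 = 192/5 + 137*π/2.
||u||_{H^1}^2 = (48/5 + 21*π/2) + (192/5 + 137*π/2) = 48 + 79*π.


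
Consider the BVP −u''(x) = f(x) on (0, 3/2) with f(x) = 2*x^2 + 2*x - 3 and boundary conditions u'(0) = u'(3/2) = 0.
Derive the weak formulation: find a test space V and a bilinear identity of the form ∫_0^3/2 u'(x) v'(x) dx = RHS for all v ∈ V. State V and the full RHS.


V = H^1(0, 3/2) (no boundary constraint on v; u is determined up to an additive constant); weak form: ∫_0^3/2 u'v' dx = ∫_0^3/2 (2*x^2 + 2*x - 3) v dx for all v ∈ V.

Multiply both sides by a test function v and integrate from 0 to 3/2:
  ∫_0^3/2 −u''(x) v(x) dx = ∫_0^3/2 f(x) v(x) dx.
Integrate the LHS by parts once:
  ∫_0^3/2 −u'' v dx = −[u'(x) v(x)]_0^3/2 + ∫_0^3/2 u'(x) v'(x) dx.
Thus ∫_0^3/2 u'(x) v'(x) dx = ∫_0^3/2 f(x) v(x) dx + [u'(x) v(x)]_0^3/2.
Choose V so that boundary terms are either known or forced to vanish.
u has homogeneous Neumann: u'(0) = u'(3/2) = 0. So [u' v]_0^3/2 = 0·v(3/2) − 0·v(0) = 0 for any v; take V = H^1(0, 3/2).
Weak formulation: find u (satisfying any essential BC) such that ∫_0^3/2 u'(x) v'(x) dx = ∫_0^3/2 f v dx for all v ∈ V (homogeneous Neumann, so boundary terms vanish).
Substituting f(x) = 2*x^2 + 2*x - 3, the right-hand side is ∫_0^3/2 (2*x^2 + 2*x - 3) v dx.
Compatibility check (pure Neumann): taking v ≡ 1 ∈ V gives 0 = ∫_0^3/2 f dx + (0) − (0), i.e. ∫_0^3/2 f dx must equal u'(0) − u'(3/2) = 0. Indeed ∫_0^3/2 (2*x^2 + 2*x - 3) dx = 0, so the data are compatible. The solution is then unique only up to an additive constant (fix it e.g. by requiring ∫_0^3/2 u dx = 0).


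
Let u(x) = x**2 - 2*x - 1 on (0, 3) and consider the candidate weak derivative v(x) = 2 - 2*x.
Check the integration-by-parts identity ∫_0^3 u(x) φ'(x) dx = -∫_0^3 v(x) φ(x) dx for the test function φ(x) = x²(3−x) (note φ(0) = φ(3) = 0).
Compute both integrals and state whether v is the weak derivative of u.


LHS = -54/5, RHS = 54/5. No, v is not the weak derivative of u.

u(x) = x**2 - 2*x - 1, classical derivative u'(x) = 2*x - 2.
φ(x) = x²(3−x), so φ'(x) = 3*x*(2 - x).
Note φ(0) = φ(3) = 0, so the boundary term u·φ vanishes.
LHS = ∫_0^3 u(x) φ'(x) dx = ∫_0^3 (-3*x^4 + 12*x^3 - 9*x^2 - 6*x) dx. Term by term:
  ∫_0^3 -3*x^4 dx = -729/5;  ∫_0^3 12*x^3 dx = 243;  ∫_0^3 -9*x^2 dx = -81;
  ∫_0^3 -6*x dx = -27.
Sum: -729/5 + 243 − 81 − 27 = -54/5.
So LHS = -54/5.
∫_0^3 v(x) φ(x) dx = ∫_0^3 (2*x^4 - 8*x^3 + 6*x^2) dx. Term by term:
  ∫_0^3 2*x^4 dx = 486/5;  ∫_0^3 -8*x^3 dx = -162;  ∫_0^3 6*x^2 dx = 54.
Sum: 486/5 − 162 + 54 = -54/5.
So RHS = -∫_0^3 v(x) φ(x) dx = 54/5.
LHS − RHS = -108/5 ≠ 0, so the identity fails.
(For a valid weak derivative the identity must hold for EVERY test function, in particular this one. The failure shows v is NOT the weak derivative of u.)
Correct weak derivative would be u'(x) = 2*x - 2.


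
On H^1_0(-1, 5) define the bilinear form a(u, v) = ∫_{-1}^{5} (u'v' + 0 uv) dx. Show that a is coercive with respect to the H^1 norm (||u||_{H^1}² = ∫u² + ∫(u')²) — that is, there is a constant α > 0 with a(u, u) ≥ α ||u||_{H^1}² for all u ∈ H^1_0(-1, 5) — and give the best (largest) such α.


α = π^2/(π^2 + 36)

Coercivity of a(·,·) on H^1_0(-1, 5) means a(u, u) ≥ α ||u||_{H^1}² for every u ∈ H^1_0.
The interval has length L = 6, and Poincaré/coercivity depend only on L. Here a(u, u) = ∫(u')² + (0)·∫u².
Here c = 0, so a(u,u) = ∫(u')² alone. The condition a(u,u) ≥ α||u||_{H^1}² reads (1−α)∫(u')² ≥ (α−c)∫u². Any admissible α is ≤ 1 (rapidly oscillating u have ∫u²/∫(u')² → 0), and α = 1 would force 0 ≥ (1−c)∫u², impossible since c < 1; so 1−α > 0. By the sharp Poincaré inequality on H^1_0 of an interval of length L, ∫(u')² ≥ (π/L)²∫u² with equality for the first sine mode sin(π(x−x₀)/L) (x₀ the left endpoint), so the inequality holds for all u iff (1−α)(π/L)² ≥ α − c, i.e. α ≤ ((π/L)² + c)/((π/L)² + 1) = (1 + c(L/π)²)/(1 + (L/π)²). (Direct route, valid since c ≤ 0: Poincaré gives c∫u² ≥ c(L/π)²∫(u')², so a(u,u) ≥ (1 + c(L/π)²)∫(u')², while ||u||_{H^1}² ≤ (1 + (L/π)²)∫(u')²; dividing yields the same α.) With (π/L)² = π^2/36 and c = 0, the largest admissible constant is α = ((π/L)² + c)/((π/L)² + 1).
Simplifying, α = π^2/(π^2 + 36).


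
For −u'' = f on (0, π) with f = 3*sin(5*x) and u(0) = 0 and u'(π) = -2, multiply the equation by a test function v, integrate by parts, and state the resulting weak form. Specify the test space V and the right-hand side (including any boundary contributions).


V = {v ∈ H^1(0, π) : v(0) = 0} (test functions vanish at x = 0 where u is specified); weak form: ∫_0^π u'v' dx = ∫_0^π (3*sin(5*x)) v dx − 2·v(π) for all v ∈ V.

Multiply both sides by a test function v and integrate from 0 to π:
  ∫_0^π −u''(x) v(x) dx = ∫_0^π f(x) v(x) dx.
Integrate the LHS by parts once:
  ∫_0^π −u'' v dx = −[u'(x) v(x)]_0^π + ∫_0^π u'(x) v'(x) dx.
Thus ∫_0^π u'(x) v'(x) dx = ∫_0^π f(x) v(x) dx + [u'(x) v(x)]_0^π.
Choose V so that boundary terms are either known or forced to vanish.
Mixed BC: u(0) = 0 (Dirichlet) and u'(π) = -2 (Neumann). Define V = {v ∈ H^1(0, π) : v(0) = 0}. Then [u' v]_0^π = u'(π)·v(π) − u'(0)·0 = − 2·v(π).
Weak formulation: find u (satisfying any essential BC) such that ∫_0^π u'(x) v'(x) dx = ∫_0^π f v dx − 2·v(π) for all v ∈ V (Dirichlet at 0 absorbed into V; Neumann datum at x = π contributes the boundary term).
Substituting f(x) = 3*sin(5*x), the right-hand side is ∫_0^π (3*sin(5*x)) v dx − 2·v(π).


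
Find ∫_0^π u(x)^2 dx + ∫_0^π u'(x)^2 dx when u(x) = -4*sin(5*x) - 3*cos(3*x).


||u||_{H^1(0,π)}^2 = 253*π

u'(x) = 9*sin(3*x) - 20*cos(5*x).
Expand u² and (u')² and integrate term by term on (0, π), using: for integers n ≥ 1, ∫_0^π sin²(nx) dx = ∫_0^π cos²(nx) dx = π/2; for n ≠ n', ∫_0^π sin(nx)sin(n'x) dx = ∫_0^π cos(nx)cos(n'x) dx = 0; and by product-to-sum, ∫_0^π sin(nx)cos(n'x) dx = ½∫_0^π [sin((n+n')x) + sin((n−n')x)] dx, which is 0 when n+n' is even and 2n/(n²−n'²) when n+n' is odd (it need not vanish on (0, π)).
  u² squared terms: (-4)²·∫sin(5x)² dx = 16·π/2 = 8*π;  (-3)²·∫cos(3x)² dx = 9·π/2 = 9*π/2.
  u² cross terms: 2·(-4)·(-3)·∫sin(5x)·cos(3x) dx = 24·(0) = 0.
  So ∫_0^π u² dx = 8*π + 9*π/2 + 0 = 25*π/2.
  (u')² squared terms: (-20)²·∫cos(5x)² dx = 400·π/2 = 200*π;  (9)²·∫sin(3x)² dx = 81·π/2 = 81*π/2.
  (u')² cross terms: 2·(-20)·(9)·∫cos(5x)·sin(3x) dx = -360·(0) = 0.
  So ∫_0^π (u')² dx = 200*π + 81*π/2 + 0 = 481*π/2.
||u||_{H^1}^2 = (25*π/2) + (481*π/2) = 253*π.


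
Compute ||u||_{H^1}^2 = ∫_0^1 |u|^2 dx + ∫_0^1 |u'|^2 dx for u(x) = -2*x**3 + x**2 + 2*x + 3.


||u||_{H^1}^2 = 608/35

The H^1 norm (squared) on an interval (0, L) is
  ||u||_{H^1}^2 = ∫_0^L u(x)^2 dx + ∫_0^L u'(x)^2 dx.
Compute u'(x) = -6*x**2 + 2*x + 2.
Then u(x)^2 = 4*x**6 - 4*x**5 - 7*x**4 - 8*x**3 + 10*x**2 + 12*x + 9 and u'(x)^2 = 36*x**4 - 24*x**3 - 20*x**2 + 8*x + 4.
Integrate each monomial from 0 to 1 using ∫_0^1 c·x^n dx = c·1^(n+1)/(n+1):
  ∫_0^1 u(x)^2 dx = ∫_0^1 (4*x^6 - 4*x^5 - 7*x^4 - 8*x^3 + 10*x^2 + 12*x + 9) dx. Term by term:
    ∫_0^1 4*x^6 dx = 4/7;  ∫_0^1 -4*x^5 dx = -2/3;  ∫_0^1 -7*x^4 dx = -7/5;
    ∫_0^1 -8*x^3 dx = -2;  ∫_0^1 10*x^2 dx = 10/3;  ∫_0^1 12*x dx = 6;
    ∫_0^1 9 dx = 9.
  Sum: 4/7 − 2/3 − 7/5 − 2 + 10/3 + 6 + 9 = 1558/105.
  ∫_0^1 u'(x)^2 dx = ∫_0^1 (36*x^4 - 24*x^3 - 20*x^2 + 8*x + 4) dx. Term by term:
    ∫_0^1 36*x^4 dx = 36/5;  ∫_0^1 -24*x^3 dx = -6;  ∫_0^1 -20*x^2 dx = -20/3;
    ∫_0^1 8*x dx = 4;  ∫_0^1 4 dx = 4.
  Sum: 36/5 − 6 − 20/3 + 4 + 4 = 38/15.
Adding: ||u||_{H^1}^2 = 1558/105 + 38/15 = 608/35.


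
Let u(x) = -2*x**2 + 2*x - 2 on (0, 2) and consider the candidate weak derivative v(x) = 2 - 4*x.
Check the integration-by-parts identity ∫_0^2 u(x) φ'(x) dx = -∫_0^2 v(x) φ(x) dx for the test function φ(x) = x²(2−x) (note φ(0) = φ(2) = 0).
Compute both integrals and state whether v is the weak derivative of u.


LHS = 56/15, RHS = 56/15. Yes, v = u' weakly.

u(x) = -2*x**2 + 2*x - 2, classical derivative u'(x) = 2 - 4*x.
φ(x) = x²(2−x), so φ'(x) = x*(4 - 3*x).
Note φ(0) = φ(2) = 0, so the boundary term u·φ vanishes.
LHS = ∫_0^2 u(x) φ'(x) dx = ∫_0^2 (6*x^4 - 14*x^3 + 14*x^2 - 8*x) dx. Term by term:
  ∫_0^2 6*x^4 dx = 192/5;  ∫_0^2 -14*x^3 dx = -56;  ∫_0^2 14*x^2 dx = 112/3;
  ∫_0^2 -8*x dx = -16.
Sum: 192/5 − 56 + 112/3 − 16 = 56/15.
So LHS = 56/15.
∫_0^2 v(x) φ(x) dx = ∫_0^2 (4*x^4 - 10*x^3 + 4*x^2) dx. Term by term:
  ∫_0^2 4*x^4 dx = 128/5;  ∫_0^2 -10*x^3 dx = -40;  ∫_0^2 4*x^2 dx = 32/3.
Sum: 128/5 − 40 + 32/3 = -56/15.
So RHS = -∫_0^2 v(x) φ(x) dx = 56/15.
LHS = RHS, so the identity holds for this test φ.
Moreover u is smooth here and v(x) = u'(x) = 2 - 4*x pointwise, so the identity holds for every test function. Hence v is the weak derivative of u.


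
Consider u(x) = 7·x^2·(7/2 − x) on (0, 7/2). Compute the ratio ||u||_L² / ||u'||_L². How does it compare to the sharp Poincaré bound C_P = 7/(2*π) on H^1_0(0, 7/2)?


||u||_L² / ||u'||_L² = sqrt(14)/4 < C_P = 7/(2*π).

u(x) = 7·x^2·(7/2 − x), so u'(x) = 7*x*(7 - 3*x).
u(x) = 7·x^2·(7/2 − x) vanishes at x = 0 and x = 7/2, so u ∈ H^1_0(0, 7/2). Differentiate via the product rule and integrate the resulting polynomials term by term.
  ∫_0^7/2 u² dx = ∫_0^7/2 (49*x^6 - 343*x^5 + 2401*x^4/4) dx. Term by term:
    ∫_0^7/2 49*x^6 dx = 5764801/128;  ∫_0^7/2 -343*x^5 dx = -40353607/384;  ∫_0^7/2 2401*x^4/4 dx = 40353607/640.
  Sum: 5764801/128 − 40353607/384 + 40353607/640 = 5764801/1920.
  ∫_0^7/2 (u')² dx = ∫_0^7/2 (441*x^4 - 2058*x^3 + 2401*x^2) dx. Term by term:
    ∫_0^7/2 441*x^4 dx = 7411887/160;  ∫_0^7/2 -2058*x^3 dx = -2470629/32;  ∫_0^7/2 2401*x^2 dx = 823543/24.
  Sum: 7411887/160 − 2470629/32 + 823543/24 = 823543/240.
∫_0^7/2 u² dx = 5764801/1920, so ||u||_L² = 2401*sqrt(30)/240.
∫_0^7/2 (u')² dx = 823543/240, so ||u'||_L² = 343*sqrt(105)/60.
Ratio ||u||_L² / ||u'||_L² = sqrt(14)/4.
Sharp Poincaré constant on H^1_0(0, 7/2) is C_P = L/π = 7/(2*π), achieved by sin(2*π/7·x).
A polynomial bump cannot attain the sharp Poincaré constant (only the first sine eigenfunction does), so the ratio is strictly less than C_P, consistent with ||u||_L² ≤ C_P ||u'||_L².


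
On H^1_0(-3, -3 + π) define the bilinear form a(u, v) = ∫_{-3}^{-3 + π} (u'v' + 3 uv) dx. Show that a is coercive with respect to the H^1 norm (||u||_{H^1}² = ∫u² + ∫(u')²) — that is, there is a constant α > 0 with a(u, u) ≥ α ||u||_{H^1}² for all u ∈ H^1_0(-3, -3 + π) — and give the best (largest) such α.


α = 1

Coercivity of a(·,·) on H^1_0(-3, -3 + π) means a(u, u) ≥ α ||u||_{H^1}² for every u ∈ H^1_0.
The interval has length L = π, and Poincaré/coercivity depend only on L. Here a(u, u) = ∫(u')² + (3)·∫u².
Here c = 3 ≥ 1, so a(u,u) = ∫(u')² + c∫u² ≥ ∫(u')² + ∫u² = ||u||_{H^1}², i.e. α = 1 works. No larger α is possible: a(u,u) ≥ α||u||_{H^1}² means (1−α)∫(u')² ≥ (α−c)∫u², and for the modes u_n = sin(nπ(x−x₀)/L) (x₀ the left endpoint) one has ∫u_n²/∫(u_n')² = (L/(nπ))² → 0, so a(u_n,u_n)/||u_n||_{H^1}² → 1. Hence the optimal constant is α = 1.
Therefore α = 1.


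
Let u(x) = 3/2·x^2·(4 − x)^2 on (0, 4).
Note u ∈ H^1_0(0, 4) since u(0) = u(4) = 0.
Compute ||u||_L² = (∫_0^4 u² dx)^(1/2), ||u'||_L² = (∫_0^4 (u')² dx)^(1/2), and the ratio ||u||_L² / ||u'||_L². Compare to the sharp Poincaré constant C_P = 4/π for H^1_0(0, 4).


||u||_L² / ||u'||_L² = 2*sqrt(3)/3 < C_P = 4/π.

u(x) = 3/2·x^2·(4 − x)^2, so u'(x) = 6*x*(x - 4)*(x - 2).
u(x) = 3/2·x^2·(4 − x)^2 vanishes at x = 0 and x = 4, so u ∈ H^1_0(0, 4). Differentiate via the product rule and integrate the resulting polynomials term by term.
  ∫_0^4 u² dx = ∫_0^4 (9*x^8/4 - 36*x^7 + 216*x^6 - 576*x^5 + 576*x^4) dx. Term by term:
    ∫_0^4 9*x^8/4 dx = 65536;  ∫_0^4 -36*x^7 dx = -294912;  ∫_0^4 216*x^6 dx = 3538944/7;
    ∫_0^4 -576*x^5 dx = -393216;  ∫_0^4 576*x^4 dx = 589824/5.
  Sum: 65536 − 294912 + 3538944/7 − 393216 + 589824/5 = 32768/35.
  ∫_0^4 (u')² dx = ∫_0^4 (36*x^6 - 432*x^5 + 1872*x^4 - 3456*x^3 + 2304*x^2) dx. Term by term:
    ∫_0^4 36*x^6 dx = 589824/7;  ∫_0^4 -432*x^5 dx = -294912;  ∫_0^4 1872*x^4 dx = 1916928/5;
    ∫_0^4 -3456*x^3 dx = -221184;  ∫_0^4 2304*x^2 dx = 49152.
  Sum: 589824/7 − 294912 + 1916928/5 − 221184 + 49152 = 24576/35.
∫_0^4 u² dx = 32768/35, so ||u||_L² = 128*sqrt(70)/35.
∫_0^4 (u')² dx = 24576/35, so ||u'||_L² = 64*sqrt(210)/35.
Ratio ||u||_L² / ||u'||_L² = 2*sqrt(3)/3.
Sharp Poincaré constant on H^1_0(0, 4) is C_P = L/π = 4/π, achieved by sin(π/4·x).
A polynomial bump cannot attain the sharp Poincaré constant (only the first sine eigenfunction does), so the ratio is strictly less than C_P, consistent with ||u||_L² ≤ C_P ||u'||_L².


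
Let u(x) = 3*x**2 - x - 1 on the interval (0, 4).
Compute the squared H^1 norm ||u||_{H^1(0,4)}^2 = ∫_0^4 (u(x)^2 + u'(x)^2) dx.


||u||_{H^1}^2 = 30728/15

The H^1 norm (squared) on an interval (0, L) is
  ||u||_{H^1}^2 = ∫_0^L u(x)^2 dx + ∫_0^L u'(x)^2 dx.
Compute u'(x) = 6*x - 1.
Then u(x)^2 = 9*x**4 - 6*x**3 - 5*x**2 + 2*x + 1 and u'(x)^2 = 36*x**2 - 12*x + 1.
Integrate each monomial from 0 to 4 using ∫_0^4 c·x^n dx = c·4^(n+1)/(n+1):
  ∫_0^4 u(x)^2 dx = ∫_0^4 (9*x^4 - 6*x^3 - 5*x^2 + 2*x + 1) dx. Term by term:
    ∫_0^4 9*x^4 dx = 9216/5;  ∫_0^4 -6*x^3 dx = -384;  ∫_0^4 -5*x^2 dx = -320/3;
    ∫_0^4 2*x dx = 16;  ∫_0^4 1 dx = 4.
  Sum: 9216/5 − 384 − 320/3 + 16 + 4 = 20588/15.
  ∫_0^4 u'(x)^2 dx = ∫_0^4 (36*x^2 - 12*x + 1) dx. Term by term:
    ∫_0^4 36*x^2 dx = 768;  ∫_0^4 -12*x dx = -96;  ∫_0^4 1 dx = 4.
  Sum: 768 − 96 + 4 = 676.
Adding: ||u||_{H^1}^2 = 20588/15 + 676 = 30728/15.


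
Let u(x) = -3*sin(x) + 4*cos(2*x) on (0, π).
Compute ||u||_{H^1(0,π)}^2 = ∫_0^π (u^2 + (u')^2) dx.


||u||_{H^1(0,π)}^2 = 80 + 49*π

u'(x) = -8*sin(2*x) - 3*cos(x).
Expand u² and (u')² and integrate term by term on (0, π), using: for integers n ≥ 1, ∫_0^π sin²(nx) dx = ∫_0^π cos²(nx) dx = π/2; for n ≠ n', ∫_0^π sin(nx)sin(n'x) dx = ∫_0^π cos(nx)cos(n'x) dx = 0; and by product-to-sum, ∫_0^π sin(nx)cos(n'x) dx = ½∫_0^π [sin((n+n')x) + sin((n−n')x)] dx, which is 0 when n+n' is even and 2n/(n²−n'²) when n+n' is odd (it need not vanish on (0, π)).
  u² squared terms: (-3)²·∫sin(x)² dx = 9·π/2 = 9*π/2;  (4)²·∫cos(2x)² dx = 16·π/2 = 8*π.
  u² cross terms: 2·(-3)·(4)·∫sin(x)·cos(2x) dx = -24·(-2/3) = 16.
  So ∫_0^π u² dx = 9*π/2 + 8*π + 16 = 16 + 25*π/2.
  (u')² squared terms: (-8)²·∫sin(2x)² dx = 64·π/2 = 32*π;  (-3)²·∫cos(x)² dx = 9·π/2 = 9*π/2.
  (u')² cross terms: 2·(-8)·(-3)·∫sin(2x)·cos(x) dx = 48·(4/3) = 64.
  So ∫_0^π (u')² dx = 32*π + 9*π/2 + 64 = 64 + 73*π/2.
||u||_{H^1}^2 = (16 + 25*π/2) + (64 + 73*π/2) = 80 + 49*π.


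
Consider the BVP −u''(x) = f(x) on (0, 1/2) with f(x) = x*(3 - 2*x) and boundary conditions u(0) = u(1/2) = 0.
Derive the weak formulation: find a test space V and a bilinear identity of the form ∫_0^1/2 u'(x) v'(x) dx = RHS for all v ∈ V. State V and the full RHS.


V = H^1_0(0, 1/2) (so v(0) = v(1/2) = 0); weak form: ∫_0^1/2 u'v' dx = ∫_0^1/2 (x*(3 - 2*x)) v dx for all v ∈ V.

Multiply both sides by a test function v and integrate from 0 to 1/2:
  ∫_0^1/2 −u''(x) v(x) dx = ∫_0^1/2 f(x) v(x) dx.
Integrate the LHS by parts once:
  ∫_0^1/2 −u'' v dx = −[u'(x) v(x)]_0^1/2 + ∫_0^1/2 u'(x) v'(x) dx.
Thus ∫_0^1/2 u'(x) v'(x) dx = ∫_0^1/2 f(x) v(x) dx + [u'(x) v(x)]_0^1/2.
Choose V so that boundary terms are either known or forced to vanish.
u is Dirichlet: u(0) = u(1/2) = 0. Let V = H^1_0(0, 1/2); then v(0) = v(1/2) = 0, and [u' v]_0^1/2 = 0.
Weak formulation: find u (satisfying any essential BC) such that ∫_0^1/2 u'(x) v'(x) dx = ∫_0^1/2 f v dx for all v ∈ V.
Substituting f(x) = x*(3 - 2*x), the right-hand side is ∫_0^1/2 (x*(3 - 2*x)) v dx.


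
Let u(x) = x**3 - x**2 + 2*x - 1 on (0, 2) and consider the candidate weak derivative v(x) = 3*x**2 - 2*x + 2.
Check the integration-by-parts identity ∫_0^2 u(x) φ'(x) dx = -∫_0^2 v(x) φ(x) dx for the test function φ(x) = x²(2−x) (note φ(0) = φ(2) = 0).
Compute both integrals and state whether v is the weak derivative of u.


LHS = -88/15, RHS = -88/15. Yes, v = u' weakly.

u(x) = x**3 - x**2 + 2*x - 1, classical derivative u'(x) = 3*x**2 - 2*x + 2.
φ(x) = x²(2−x), so φ'(x) = x*(4 - 3*x).
Note φ(0) = φ(2) = 0, so the boundary term u·φ vanishes.
LHS = ∫_0^2 u(x) φ'(x) dx = ∫_0^2 (-3*x^5 + 7*x^4 - 10*x^3 + 11*x^2 - 4*x) dx. Term by term:
  ∫_0^2 -3*x^5 dx = -32;  ∫_0^2 7*x^4 dx = 224/5;  ∫_0^2 -10*x^3 dx = -40;
  ∫_0^2 11*x^2 dx = 88/3;  ∫_0^2 -4*x dx = -8.
Sum: -32 + 224/5 − 40 + 88/3 − 8 = -88/15.
So LHS = -88/15.
∫_0^2 v(x) φ(x) dx = ∫_0^2 (-3*x^5 + 8*x^4 - 6*x^3 + 4*x^2) dx. Term by term:
  ∫_0^2 -3*x^5 dx = -32;  ∫_0^2 8*x^4 dx = 256/5;  ∫_0^2 -6*x^3 dx = -24;
  ∫_0^2 4*x^2 dx = 32/3.
Sum: -32 + 256/5 − 24 + 32/3 = 88/15.
So RHS = -∫_0^2 v(x) φ(x) dx = -88/15.
LHS = RHS, so the identity holds for this test φ.
Moreover u is smooth here and v(x) = u'(x) = 3*x**2 - 2*x + 2 pointwise, so the identity holds for every test function. Hence v is the weak derivative of u.


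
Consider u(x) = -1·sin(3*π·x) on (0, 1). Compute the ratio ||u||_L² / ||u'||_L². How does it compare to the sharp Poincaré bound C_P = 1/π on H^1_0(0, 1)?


||u||_L² / ||u'||_L² = 1/(3*π) < C_P = 1/π.

u(x) = -1·sin(3*π·x), so u'(x) = -3*π*cos(3*π*x).
Writing u(x) = A·sin(kπx/L) with A = -1 and k = 3, use ∫_0^L sin²(kπx/L) dx = L/2 and ∫_0^L cos²(kπx/L) dx = L/2.
u² = 1·sin²(3*π·x) and (u')² = 9*π^2·cos²(3*π·x), and each of sin², cos² integrates to L/2 = 1/2 over (0, 1).
∫_0^1 u² dx = 1/2, so ||u||_L² = sqrt(2)/2.
∫_0^1 (u')² dx = 9*π^2/2, so ||u'||_L² = 3*sqrt(2)*π/2.
Ratio ||u||_L² / ||u'||_L² = 1/(3*π).
Sharp Poincaré constant on H^1_0(0, 1) is C_P = L/π = 1/π, achieved by sin(π·x).
This is the k = 3 harmonic; the ratio L/(kπ) is strictly less than C_P = L/π, consistent with the sharp inequality ||u||_L² ≤ C_P ||u'||_L².
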